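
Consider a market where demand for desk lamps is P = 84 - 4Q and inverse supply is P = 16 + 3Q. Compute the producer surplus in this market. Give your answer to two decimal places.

141.55

Set 84 - 4Q = 16 + 3Q, which gives 68 = 7Q, so Q* = 9.7143 and P* = 84 - 4(9.7143) = 45.1429.
PS is the area between P* and the supply curve from 0 to Q*: (1/2)(9.7143)(29.1429) = 141.551.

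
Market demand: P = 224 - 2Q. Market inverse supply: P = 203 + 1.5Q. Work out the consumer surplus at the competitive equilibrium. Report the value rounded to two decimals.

Set 224 - 2Q = 203 + 1.5Q, which gives 21 = 3.5Q, so Q* = 6 and P* = 224 - 2(6) = 212.
The demand choke price is 224, so CS = (1/2)(Q*)(224 - P*) = (1/2)(6)(12) = 36.

36.00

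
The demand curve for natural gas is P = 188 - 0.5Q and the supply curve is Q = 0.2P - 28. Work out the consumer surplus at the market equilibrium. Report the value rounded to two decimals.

Rewriting supply in inverse form: P = 140 + 5Q.
Equilibrium: 188 - 0.5Q = 140 + 5Q, so Q* = 8.7273 and P* = 183.6364.
The demand choke price is 188, so CS = (1/2)(Q*)(188 - P*) = (1/2)(8.7273)(4.3636) = 19.0413.

19.04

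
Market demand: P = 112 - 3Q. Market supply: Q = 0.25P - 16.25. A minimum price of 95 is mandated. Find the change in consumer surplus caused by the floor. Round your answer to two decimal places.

Rewriting supply in inverse form: P = 65 + 4Q.
Without the control, 112 - 3Q = 65 + 4Q so Q* = 6.7143 and P* = 91.8571.
At P = 95, buyers demand (112 - 95)/3 = 5.6667 while sellers would supply more, so the quantity traded is 5.6667 at price 95.
CS goes from (1/2)(6.7143)(20.1429) = 67.6224 to 48.1667 (computed as (112 - 95)(5.6667) - (1/2)(3)(5.6667)^2), a change of -19.4558.

-19.46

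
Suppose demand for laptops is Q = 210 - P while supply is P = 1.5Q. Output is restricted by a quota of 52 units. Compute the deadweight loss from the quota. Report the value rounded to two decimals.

1280.00

Rewriting demand in inverse form: P = 210 - Q.
Unrestricted equilibrium: Q* = (210 - 0)/(1 + 1.5) = 84.
At Q = 52 the demand price is 210 - (52) = 158 and the supply price is 0 + 1.5(52) = 78.
DWL = (1/2)(gap between curves at 52) x (Q* - 52) = (1/2)(80)(32) = 1280.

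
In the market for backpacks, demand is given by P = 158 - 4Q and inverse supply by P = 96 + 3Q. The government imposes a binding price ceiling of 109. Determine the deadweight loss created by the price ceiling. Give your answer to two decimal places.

71.63

Free-market equilibrium: 158 - 4Q = 96 + 3Q gives Q* = 8.8571, P* = 122.5714.
At P = 109, sellers supply (109 - 96)/3 = 4.3333 while buyers want more, so the quantity traded is 4.3333 at price 109.
At Q = 4.3333 the demand price is 140.6667 and the supply price is 109. Deadweight loss is the triangle between the curves from 4.3333 to 8.8571: (1/2)(140.6667 - 109)(8.8571 - 4.3333) = 71.627.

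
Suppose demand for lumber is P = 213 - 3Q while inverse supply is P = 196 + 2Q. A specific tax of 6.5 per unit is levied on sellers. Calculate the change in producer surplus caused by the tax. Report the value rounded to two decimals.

-7.15

Without the tax, 213 - 3Q = 196 + 2Q so Q* = 3.4 and P* = 202.8.
With the tax, sellers need 6.5 more per unit: 213 - 3Q = 196 + 2Q + 6.5, so Q_t = 2.1. Buyers pay P_b = 206.7; sellers receive P_s = P_b - 6.5 = 200.2.
Producers lose the trapezoid between P_s and P* out to Q_t plus the triangle from Q_t to Q*: change in PS = 4.41 - 11.56 = -7.15.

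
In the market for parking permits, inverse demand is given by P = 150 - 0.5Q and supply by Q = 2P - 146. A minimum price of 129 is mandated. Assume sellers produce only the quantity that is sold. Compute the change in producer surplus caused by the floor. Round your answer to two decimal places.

428.75

Rewriting supply in inverse form: P = 73 + 0.5Q.
Without the control, 150 - 0.5Q = 73 + 0.5Q so Q* = 77 and P* = 111.5.
At the floor price 129, quantity demanded is (150 - 129)/0.5 = 42; demand is the short side, so Q = 42 trades at P = 129.
PS goes from (1/2)(77)(38.5) = 1482.25 to 1911 (computed as (129 - 73)(42) - (1/2)(0.5)(42)^2), a change of 428.75.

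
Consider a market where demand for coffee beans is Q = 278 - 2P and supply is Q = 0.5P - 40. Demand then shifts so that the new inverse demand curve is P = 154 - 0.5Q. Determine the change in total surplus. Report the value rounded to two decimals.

399.00

Rewriting demand in inverse form: P = 139 - 0.5Q.
Rewriting supply in inverse form: P = 80 + 2Q.
Initial equilibrium: Q_0 = 23.6, P_0 = 127.2; CS_0 = (1/2)(23.6)(11.8) = 139.24, PS_0 = (1/2)(23.6)(47.2) = 556.96.
New equilibrium: 154 - 0.5Q = 80 + 2Q gives Q_1 = 29.6, P_1 = 139.2; CS_1 = 219.04, PS_1 = 876.16.
Change in total surplus = (219.04 + 876.16) - (139.24 + 556.96) = 399.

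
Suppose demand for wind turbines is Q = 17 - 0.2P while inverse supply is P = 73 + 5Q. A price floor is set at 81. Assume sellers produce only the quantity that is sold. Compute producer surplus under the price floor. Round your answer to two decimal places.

Rewriting demand in inverse form: P = 85 - 5Q.
Without the control, 85 - 5Q = 73 + 5Q so Q* = 1.2 and P* = 79.
At P = 81, buyers demand (85 - 81)/5 = 0.8 while sellers would supply more, so the quantity traded is 0.8 at price 81.
The supply price at Q = 0.8 is 77. PS is the trapezoid between 81 and supply over [0, 0.8]: (1/2)[(81 - 73) + (81 - 77)](0.8) = 4.8.

4.80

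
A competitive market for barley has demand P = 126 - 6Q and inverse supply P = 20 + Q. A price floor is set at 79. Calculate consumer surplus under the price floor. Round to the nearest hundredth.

184.08

Free-market equilibrium: 126 - 6Q = 20 + Q gives Q* = 15.1429, P* = 35.1429.
At the floor price 79, quantity demanded is (126 - 79)/6 = 7.8333; demand is the short side, so Q = 7.8333 trades at P = 79.
CS is the triangle under demand above 79: (1/2)(7.8333)(126 - 79) = 184.0833.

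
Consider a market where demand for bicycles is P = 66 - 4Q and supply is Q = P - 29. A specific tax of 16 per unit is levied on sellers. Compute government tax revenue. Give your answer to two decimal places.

Rewriting supply in inverse form: P = 29 + Q.
Without the tax, 66 - 4Q = 29 + Q so Q* = 7.4 and P* = 36.4.
With the tax, sellers need 16 more per unit: 66 - 4Q = 29 + Q + 16, so Q_t = 4.2. Buyers pay P_b = 49.2; sellers receive P_s = P_b - 16 = 33.2.
Revenue is the tax times quantity traded: 16 x 4.2 = 67.2.

67.20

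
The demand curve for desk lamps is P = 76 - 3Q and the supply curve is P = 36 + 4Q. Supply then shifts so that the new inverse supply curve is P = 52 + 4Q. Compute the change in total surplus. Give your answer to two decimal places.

Initial equilibrium: Q_0 = 5.7143, P_0 = 58.8571; CS_0 = (1/2)(5.7143)(17.1429) = 48.9796, PS_0 = (1/2)(5.7143)(22.8571) = 65.3061.
New equilibrium: 76 - 3Q = 52 + 4Q gives Q_1 = 3.4286, P_1 = 65.7143; CS_1 = 17.6327, PS_1 = 23.5102.
Change in total surplus = (17.6327 + 23.5102) - (48.9796 + 65.3061) = -73.1429.

-73.14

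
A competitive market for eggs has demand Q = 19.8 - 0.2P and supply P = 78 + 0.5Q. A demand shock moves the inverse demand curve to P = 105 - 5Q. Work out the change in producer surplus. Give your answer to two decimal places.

2.38

Rewriting demand in inverse form: P = 99 - 5Q.
Initial equilibrium: Q_0 = 3.8182, P_0 = 79.9091; CS_0 = (1/2)(3.8182)(19.0909) = 36.4463, PS_0 = (1/2)(3.8182)(1.9091) = 3.6446.
New equilibrium: 105 - 5Q = 78 + 0.5Q gives Q_1 = 4.9091, P_1 = 80.4545; CS_1 = 60.2479, PS_1 = 6.0248.
Change in producer surplus = 6.0248 - 3.6446 = 2.3802.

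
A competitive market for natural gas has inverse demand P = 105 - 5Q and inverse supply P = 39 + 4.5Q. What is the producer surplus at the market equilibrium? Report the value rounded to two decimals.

Setting demand equal to supply, 66 = 9.5Q, so Q* = 6.9474 and P* = 70.2632.
Producer surplus is the triangle above supply below P*: (1/2)(6.9474)(70.2632 - 39) = (1/2)(6.9474)(31.2632) = 108.5983.

108.60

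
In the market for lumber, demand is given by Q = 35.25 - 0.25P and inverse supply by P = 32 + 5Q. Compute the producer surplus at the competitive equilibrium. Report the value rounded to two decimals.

Rewriting demand in inverse form: P = 141 - 4Q.
Set 141 - 4Q = 32 + 5Q, which gives 109 = 9Q, so Q* = 12.1111 and P* = 141 - 4(12.1111) = 92.5556.
PS is the area between P* and the supply curve from 0 to Q*: (1/2)(12.1111)(60.5556) = 366.6975.

366.70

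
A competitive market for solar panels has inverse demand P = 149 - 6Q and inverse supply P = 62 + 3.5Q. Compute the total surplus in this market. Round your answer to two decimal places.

398.37

Set 149 - 6Q = 62 + 3.5Q, which gives 87 = 9.5Q, so Q* = 9.1579 and P* = 149 - 6(9.1579) = 94.0526.
CS = (1/2)(9.1579)(54.9474) = 251.6011 and PS = (1/2)(9.1579)(32.0526) = 146.7673, so total surplus = 398.3684.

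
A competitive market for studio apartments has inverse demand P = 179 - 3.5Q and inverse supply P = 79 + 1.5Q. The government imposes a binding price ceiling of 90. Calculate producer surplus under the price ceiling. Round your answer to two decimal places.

Free-market equilibrium: 179 - 3.5Q = 79 + 1.5Q gives Q* = 20, P* = 109.
At P = 90, sellers supply (90 - 79)/1.5 = 7.3333 while buyers want more, so the quantity traded is 7.3333 at price 90.
PS is the triangle above supply below 90: (1/2)(7.3333)(90 - 79) = 40.3333.

40.33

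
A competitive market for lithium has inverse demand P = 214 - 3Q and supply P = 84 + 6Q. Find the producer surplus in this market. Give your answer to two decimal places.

Equilibrium: 214 - 3Q = 84 + 6Q, so Q* = 14.4444 and P* = 170.6667.
Producer surplus is the triangle above supply below P*: (1/2)(14.4444)(170.6667 - 84) = (1/2)(14.4444)(86.6667) = 625.9259.

625.93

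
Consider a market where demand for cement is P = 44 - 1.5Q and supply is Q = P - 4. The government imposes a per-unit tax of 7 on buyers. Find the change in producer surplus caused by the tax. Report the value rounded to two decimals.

Rewriting supply in inverse form: P = 4 + Q.
Without the tax, 44 - 1.5Q = 4 + Q so Q* = 16 and P* = 20.
With the tax, buyers' net willingness to pay falls by 7: (44 - 7) - 1.5Q = 4 + Q, so Q_t = 13.2. Buyers pay P_b = 24.2; sellers receive P_s = P_b - 7 = 17.2.
Producers lose the trapezoid between P_s and P* out to Q_t plus the triangle from Q_t to Q*: change in PS = 87.12 - 128 = -40.88.

-40.88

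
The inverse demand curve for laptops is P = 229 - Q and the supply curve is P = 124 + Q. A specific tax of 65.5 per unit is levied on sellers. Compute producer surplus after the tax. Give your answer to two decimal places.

Without the tax, 229 - Q = 124 + Q so Q* = 52.5 and P* = 176.5.
With the tax, sellers need 65.5 more per unit: 229 - Q = 124 + Q + 65.5, so Q_t = 19.75. Buyers pay P_b = 209.25; sellers receive P_s = P_b - 65.5 = 143.75.
PS = (1/2)(Q_t)(P_s - 124) = (1/2)(19.75)(19.75) = 195.0312.

195.03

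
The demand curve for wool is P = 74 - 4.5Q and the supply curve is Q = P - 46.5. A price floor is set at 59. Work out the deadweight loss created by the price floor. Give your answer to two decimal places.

7.64

Rewriting supply in inverse form: P = 46.5 + Q.
Without the control, 74 - 4.5Q = 46.5 + Q so Q* = 5 and P* = 51.5.
At P = 59, buyers demand (74 - 59)/4.5 = 3.3333 while sellers would supply more, so the quantity traded is 3.3333 at price 59.
The lost-trades triangle has base Q* - 3.3333 = 1.6667 and height equal to the gap between the curves at Q = 3.3333, which is 59 - 49.8333 = 9.1667. DWL = (1/2)(1.6667)(9.1667) = 7.6389.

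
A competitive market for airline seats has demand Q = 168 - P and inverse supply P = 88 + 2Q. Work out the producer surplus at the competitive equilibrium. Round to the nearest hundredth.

711.11

Rewriting demand in inverse form: P = 168 - Q.
Set 168 - Q = 88 + 2Q, which gives 80 = 3Q, so Q* = 26.6667 and P* = 168 - (26.6667) = 141.3333.
PS is the area between P* and the supply curve from 0 to Q*: (1/2)(26.6667)(53.3333) = 711.1111.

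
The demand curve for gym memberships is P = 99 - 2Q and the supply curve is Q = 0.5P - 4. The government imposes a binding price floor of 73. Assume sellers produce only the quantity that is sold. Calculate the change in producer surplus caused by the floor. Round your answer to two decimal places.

Rewriting supply in inverse form: P = 8 + 2Q.
Without the control, 99 - 2Q = 8 + 2Q so Q* = 22.75 and P* = 53.5.
At the floor price 73, quantity demanded is (99 - 73)/2 = 13; demand is the short side, so Q = 13 trades at P = 73.
PS goes from (1/2)(22.75)(45.5) = 517.5625 to 676 (computed as (73 - 8)(13) - (1/2)(2)(13)^2), a change of 158.4375.

158.44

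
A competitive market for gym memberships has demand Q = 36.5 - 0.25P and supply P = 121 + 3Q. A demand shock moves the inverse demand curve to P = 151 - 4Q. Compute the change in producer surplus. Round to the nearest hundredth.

8.42

Rewriting demand in inverse form: P = 146 - 4Q.
Initial equilibrium: Q_0 = 3.5714, P_0 = 131.7143; CS_0 = (1/2)(3.5714)(14.2857) = 25.5102, PS_0 = (1/2)(3.5714)(10.7143) = 19.1327.
New equilibrium: 151 - 4Q = 121 + 3Q gives Q_1 = 4.2857, P_1 = 133.8571; CS_1 = 36.7347, PS_1 = 27.551.
Change in producer surplus = 27.551 - 19.1327 = 8.4184.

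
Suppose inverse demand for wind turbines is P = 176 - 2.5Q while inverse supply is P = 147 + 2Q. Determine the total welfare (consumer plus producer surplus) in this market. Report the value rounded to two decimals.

93.44

Set 176 - 2.5Q = 147 + 2Q, which gives 29 = 4.5Q, so Q* = 6.4444 and P* = 176 - 2.5(6.4444) = 159.8889.
CS = (1/2)(6.4444)(16.1111) = 51.9136 and PS = (1/2)(6.4444)(12.8889) = 41.5309, so total surplus = 93.4444.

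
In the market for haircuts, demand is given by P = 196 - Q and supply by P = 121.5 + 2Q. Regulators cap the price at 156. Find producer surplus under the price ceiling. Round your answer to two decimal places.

297.56

Without the control, 196 - Q = 121.5 + 2Q so Q* = 24.8333 and P* = 171.1667.
At P = 156, sellers supply (156 - 121.5)/2 = 17.25 while buyers want more, so the quantity traded is 17.25 at price 156.
PS is the triangle above supply below 156: (1/2)(17.25)(156 - 121.5) = 297.5625.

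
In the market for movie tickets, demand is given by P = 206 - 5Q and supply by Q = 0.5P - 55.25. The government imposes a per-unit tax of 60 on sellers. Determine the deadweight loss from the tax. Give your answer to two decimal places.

Rewriting supply in inverse form: P = 110.5 + 2Q.
Without the tax, 206 - 5Q = 110.5 + 2Q so Q* = 13.6429 and P* = 137.7857.
A tax on sellers shifts supply up by 60: 206 - 5Q = 110.5 + 2Q + 60, so Q_t = 5.0714. Buyers pay P_b = 180.6429; sellers receive P_s = P_b - 60 = 120.6429.
Deadweight loss is the triangle between the curves from Q_t to Q*: (1/2)(13.6429 - 5.0714)(60) = 257.1429.

257.14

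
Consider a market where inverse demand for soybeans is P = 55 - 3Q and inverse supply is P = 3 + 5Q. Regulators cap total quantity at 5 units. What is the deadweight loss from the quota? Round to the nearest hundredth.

Without the quota, 55 - 3Q = 3 + 5Q gives Q* = 6.5.
At Q = 5 the demand price is 55 - 3(5) = 40 and the supply price is 3 + 5(5) = 28.
Deadweight loss is the triangle between the curves from 5 to 6.5: (1/2)(40 - 28)(6.5 - 5) = 9.

9.00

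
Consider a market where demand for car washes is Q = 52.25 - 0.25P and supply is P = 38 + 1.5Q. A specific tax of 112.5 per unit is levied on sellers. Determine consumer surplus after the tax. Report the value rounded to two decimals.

226.26

Rewriting demand in inverse form: P = 209 - 4Q.
Pre-tax equilibrium: 209 - 4Q = 38 + 1.5Q gives Q* = 31.0909, P* = 84.6364.
With the tax, sellers need 112.5 more per unit: 209 - 4Q = 38 + 1.5Q + 112.5, so Q_t = 10.6364. Buyers pay P_b = 166.4545; sellers receive P_s = P_b - 112.5 = 53.9545.
Consumer surplus is the triangle under demand above P_b: (1/2)(10.6364)(209 - 166.4545) = 226.2645.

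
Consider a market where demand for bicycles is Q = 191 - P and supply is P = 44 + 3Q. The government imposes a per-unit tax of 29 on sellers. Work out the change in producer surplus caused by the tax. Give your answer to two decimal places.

-720.47

Rewriting demand in inverse form: P = 191 - Q.
Without the tax, 191 - Q = 44 + 3Q so Q* = 36.75 and P* = 154.25.
A tax on sellers shifts supply up by 29: 191 - Q = 44 + 3Q + 29, so Q_t = 29.5. Buyers pay P_b = 161.5; sellers receive P_s = P_b - 29 = 132.5.
PS falls from (1/2)(36.75)(110.25) = 2025.8438 to (1/2)(29.5)(88.5) = 1305.375, a change of -720.4688.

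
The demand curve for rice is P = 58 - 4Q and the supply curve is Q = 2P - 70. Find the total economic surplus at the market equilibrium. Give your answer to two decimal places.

Rewriting supply in inverse form: P = 35 + 0.5Q.
Equilibrium: 58 - 4Q = 35 + 0.5Q, so Q* = 5.1111 and P* = 37.5556.
Total surplus is the full triangle between the curves from 0 to Q*: (1/2)(5.1111)(58 - 35) = 58.7778.

58.78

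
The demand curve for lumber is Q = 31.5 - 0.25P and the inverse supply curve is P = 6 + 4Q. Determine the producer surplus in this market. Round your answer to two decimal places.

450.00

Rewriting demand in inverse form: P = 126 - 4Q.
Set 126 - 4Q = 6 + 4Q, which gives 120 = 8Q, so Q* = 15 and P* = 126 - 4(15) = 66.
Producer surplus is the triangle above supply below P*: (1/2)(15)(66 - 6) = (1/2)(15)(60) = 450.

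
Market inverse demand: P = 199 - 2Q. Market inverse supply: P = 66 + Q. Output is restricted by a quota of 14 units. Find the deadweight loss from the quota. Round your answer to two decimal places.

Without the quota, 199 - 2Q = 66 + Q gives Q* = 44.3333.
At Q = 14 the demand price is 199 - 2(14) = 171 and the supply price is 66 + (14) = 80.
Deadweight loss is the triangle between the curves from 14 to 44.3333: (1/2)(171 - 80)(44.3333 - 14) = 1380.1667.

1380.17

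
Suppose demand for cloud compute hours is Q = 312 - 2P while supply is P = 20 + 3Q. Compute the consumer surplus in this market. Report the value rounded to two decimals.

Rewriting demand in inverse form: P = 156 - 0.5Q.
Setting demand equal to supply, 136 = 3.5Q, so Q* = 38.8571 and P* = 136.5714.
CS is the area between the demand curve and P* from 0 to Q*: (1/2)(38.8571)(19.4286) = 377.4694.

377.47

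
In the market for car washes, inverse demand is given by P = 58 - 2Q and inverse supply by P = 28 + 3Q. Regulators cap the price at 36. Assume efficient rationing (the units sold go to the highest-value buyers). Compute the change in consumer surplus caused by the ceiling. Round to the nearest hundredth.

Without the control, 58 - 2Q = 28 + 3Q so Q* = 6 and P* = 46.
At P = 36, sellers supply (36 - 28)/3 = 2.6667 while buyers want more, so the quantity traded is 2.6667 at price 36.
CS goes from (1/2)(6)(12) = 36 to 51.5556 (computed as (58 - 36)(2.6667) - (1/2)(2)(2.6667)^2), a change of 15.5556.

15.56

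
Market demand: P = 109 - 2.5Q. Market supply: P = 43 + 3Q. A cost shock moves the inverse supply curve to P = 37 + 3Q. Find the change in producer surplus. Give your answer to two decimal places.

41.06

Initial equilibrium: Q_0 = 12, P_0 = 79; CS_0 = (1/2)(12)(30) = 180, PS_0 = (1/2)(12)(36) = 216.
New equilibrium: 109 - 2.5Q = 37 + 3Q gives Q_1 = 13.0909, P_1 = 76.2727; CS_1 = 214.2149, PS_1 = 257.0579.
Change in producer surplus = 257.0579 - 216 = 41.0579.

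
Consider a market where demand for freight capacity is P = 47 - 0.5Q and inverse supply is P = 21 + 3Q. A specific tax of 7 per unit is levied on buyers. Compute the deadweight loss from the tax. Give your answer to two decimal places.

Pre-tax equilibrium: 47 - 0.5Q = 21 + 3Q gives Q* = 7.4286, P* = 43.2857.
With the tax, buyers' net willingness to pay falls by 7: (47 - 7) - 0.5Q = 21 + 3Q, so Q_t = 5.4286. Buyers pay P_b = 44.2857; sellers receive P_s = P_b - 7 = 37.2857.
The welfare triangle lost has base Q* - Q_t = 2 and height t = 7, so DWL = (1/2)(2)(7) = 7.

7.00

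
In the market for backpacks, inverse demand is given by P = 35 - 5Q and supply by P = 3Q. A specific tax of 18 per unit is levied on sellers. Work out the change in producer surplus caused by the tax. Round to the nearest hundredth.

Pre-tax equilibrium: 35 - 5Q = 3Q gives Q* = 4.375, P* = 13.125.
With the tax, sellers need 18 more per unit: 35 - 5Q = 3Q + 18, so Q_t = 2.125. Buyers pay P_b = 24.375; sellers receive P_s = P_b - 18 = 6.375.
PS falls from (1/2)(4.375)(13.125) = 28.7109 to (1/2)(2.125)(6.375) = 6.7734, a change of -21.9375.

-21.94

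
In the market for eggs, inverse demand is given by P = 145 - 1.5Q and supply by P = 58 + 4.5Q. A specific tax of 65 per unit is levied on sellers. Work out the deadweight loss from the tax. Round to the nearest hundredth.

Without the tax, 145 - 1.5Q = 58 + 4.5Q so Q* = 14.5 and P* = 123.25.
A tax on sellers shifts supply up by 65: 145 - 1.5Q = 58 + 4.5Q + 65, so Q_t = 3.6667. Buyers pay P_b = 139.5; sellers receive P_s = P_b - 65 = 74.5.
Deadweight loss is the triangle between the curves from Q_t to Q*: (1/2)(14.5 - 3.6667)(65) = 352.0833.

352.08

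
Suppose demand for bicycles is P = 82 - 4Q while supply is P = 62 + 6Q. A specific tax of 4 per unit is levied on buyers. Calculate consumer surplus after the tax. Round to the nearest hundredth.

Pre-tax equilibrium: 82 - 4Q = 62 + 6Q gives Q* = 2, P* = 74.
With the tax, buyers' net willingness to pay falls by 4: (82 - 4) - 4Q = 62 + 6Q, so Q_t = 1.6. Buyers pay P_b = 75.6; sellers receive P_s = P_b - 4 = 71.6.
Consumer surplus is the triangle under demand above P_b: (1/2)(1.6)(82 - 75.6) = 5.12.

5.12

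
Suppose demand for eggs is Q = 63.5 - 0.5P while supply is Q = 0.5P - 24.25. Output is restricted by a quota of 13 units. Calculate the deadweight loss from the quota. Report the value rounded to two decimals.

Rewriting demand in inverse form: P = 127 - 2Q.
Rewriting supply in inverse form: P = 48.5 + 2Q.
Unrestricted equilibrium: Q* = (127 - 48.5)/(2 + 2) = 19.625.
At Q = 13 the demand price is 127 - 2(13) = 101 and the supply price is 48.5 + 2(13) = 74.5.
DWL = (1/2)(gap between curves at 13) x (Q* - 13) = (1/2)(26.5)(6.625) = 87.7812.

87.78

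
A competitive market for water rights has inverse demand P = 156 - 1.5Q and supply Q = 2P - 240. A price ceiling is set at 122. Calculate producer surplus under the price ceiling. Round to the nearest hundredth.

Rewriting supply in inverse form: P = 120 + 0.5Q.
Free-market equilibrium: 156 - 1.5Q = 120 + 0.5Q gives Q* = 18, P* = 129.
At P = 122, sellers supply (122 - 120)/0.5 = 4 while buyers want more, so the quantity traded is 4 at price 122.
PS is the triangle above supply below 122: (1/2)(4)(122 - 120) = 4.

4.00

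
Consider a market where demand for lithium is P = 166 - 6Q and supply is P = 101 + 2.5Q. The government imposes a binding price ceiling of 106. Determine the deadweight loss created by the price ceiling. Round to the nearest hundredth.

Without the control, 166 - 6Q = 101 + 2.5Q so Q* = 7.6471 and P* = 120.1176.
At P = 106, sellers supply (106 - 101)/2.5 = 2 while buyers want more, so the quantity traded is 2 at price 106.
At Q = 2 the demand price is 154 and the supply price is 106. Deadweight loss is the triangle between the curves from 2 to 7.6471: (1/2)(154 - 106)(7.6471 - 2) = 135.5294.

135.53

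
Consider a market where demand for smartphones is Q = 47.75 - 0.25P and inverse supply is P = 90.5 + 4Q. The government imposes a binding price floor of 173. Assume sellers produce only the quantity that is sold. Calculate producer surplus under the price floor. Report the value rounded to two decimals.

330.75

Rewriting demand in inverse form: P = 191 - 4Q.
Free-market equilibrium: 191 - 4Q = 90.5 + 4Q gives Q* = 12.5625, P* = 140.75.
At P = 173, buyers demand (191 - 173)/4 = 4.5 while sellers would supply more, so the quantity traded is 4.5 at price 173.
The supply price at Q = 4.5 is 108.5. PS is the trapezoid between 173 and supply over [0, 4.5]: (1/2)[(173 - 90.5) + (173 - 108.5)](4.5) = 330.75.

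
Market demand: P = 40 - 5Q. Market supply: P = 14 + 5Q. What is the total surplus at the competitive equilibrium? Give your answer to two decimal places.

33.80

Setting demand equal to supply, 26 = 10Q, so Q* = 2.6 and P* = 27.
CS = (1/2)(2.6)(13) = 16.9 and PS = (1/2)(2.6)(13) = 16.9, so total surplus = 33.8.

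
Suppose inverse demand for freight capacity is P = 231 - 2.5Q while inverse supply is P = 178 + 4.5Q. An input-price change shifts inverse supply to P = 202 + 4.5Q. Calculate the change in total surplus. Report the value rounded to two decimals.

Initial equilibrium: Q_0 = 7.5714, P_0 = 212.0714; CS_0 = (1/2)(7.5714)(18.9286) = 71.6582, PS_0 = (1/2)(7.5714)(34.0714) = 128.9847.
New equilibrium: 231 - 2.5Q = 202 + 4.5Q gives Q_1 = 4.1429, P_1 = 220.6429; CS_1 = 21.4541, PS_1 = 38.6173.
Change in total surplus = (21.4541 + 38.6173) - (71.6582 + 128.9847) = -140.5714.

-140.57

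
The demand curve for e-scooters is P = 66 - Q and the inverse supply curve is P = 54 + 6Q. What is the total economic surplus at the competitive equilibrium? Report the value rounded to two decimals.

Equilibrium: 66 - Q = 54 + 6Q, so Q* = 1.7143 and P* = 64.2857.
CS = (1/2)(1.7143)(1.7143) = 1.4694 and PS = (1/2)(1.7143)(10.2857) = 8.8163, so total surplus = 10.2857.

10.29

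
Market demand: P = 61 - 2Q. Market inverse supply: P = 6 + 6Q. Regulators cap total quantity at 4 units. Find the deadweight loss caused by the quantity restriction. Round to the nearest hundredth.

Unrestricted equilibrium: Q* = (61 - 6)/(2 + 6) = 6.875.
At Q = 4 the demand price is 61 - 2(4) = 53 and the supply price is 6 + 6(4) = 30.
DWL = (1/2)(gap between curves at 4) x (Q* - 4) = (1/2)(23)(2.875) = 33.0625.

33.06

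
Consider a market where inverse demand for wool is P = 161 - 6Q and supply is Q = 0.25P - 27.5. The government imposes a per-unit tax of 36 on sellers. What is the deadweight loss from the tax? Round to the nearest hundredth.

64.80

Rewriting supply in inverse form: P = 110 + 4Q.
Pre-tax equilibrium: 161 - 6Q = 110 + 4Q gives Q* = 5.1, P* = 130.4.
With the tax, sellers need 36 more per unit: 161 - 6Q = 110 + 4Q + 36, so Q_t = 1.5. Buyers pay P_b = 152; sellers receive P_s = P_b - 36 = 116.
Deadweight loss is the triangle between the curves from Q_t to Q*: (1/2)(5.1 - 1.5)(36) = 64.8.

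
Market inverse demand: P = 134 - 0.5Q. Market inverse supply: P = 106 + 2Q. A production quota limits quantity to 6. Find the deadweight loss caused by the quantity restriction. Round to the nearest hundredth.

Unrestricted equilibrium: Q* = (134 - 106)/(0.5 + 2) = 11.2.
At Q = 6 the demand price is 134 - 0.5(6) = 131 and the supply price is 106 + 2(6) = 118.
Deadweight loss is the triangle between the curves from 6 to 11.2: (1/2)(131 - 118)(11.2 - 6) = 33.8.

33.80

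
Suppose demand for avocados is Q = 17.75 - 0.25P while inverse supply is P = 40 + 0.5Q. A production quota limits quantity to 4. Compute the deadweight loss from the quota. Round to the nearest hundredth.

18.78

Rewriting demand in inverse form: P = 71 - 4Q.
Without the quota, 71 - 4Q = 40 + 0.5Q gives Q* = 6.8889.
At Q = 4 the demand price is 71 - 4(4) = 55 and the supply price is 40 + 0.5(4) = 42.
Deadweight loss is the triangle between the curves from 4 to 6.8889: (1/2)(55 - 42)(6.8889 - 4) = 18.7778.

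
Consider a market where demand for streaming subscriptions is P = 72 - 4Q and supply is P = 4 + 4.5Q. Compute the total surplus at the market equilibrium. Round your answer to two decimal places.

Equilibrium: 72 - 4Q = 4 + 4.5Q, so Q* = 8 and P* = 40.
CS = (1/2)(8)(32) = 128 and PS = (1/2)(8)(36) = 144, so total surplus = 272.

272.00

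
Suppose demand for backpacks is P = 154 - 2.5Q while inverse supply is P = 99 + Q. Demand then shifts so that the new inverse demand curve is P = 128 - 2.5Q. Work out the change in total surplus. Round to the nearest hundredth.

-312.00

Initial equilibrium: Q_0 = 15.7143, P_0 = 114.7143; CS_0 = (1/2)(15.7143)(39.2857) = 308.6735, PS_0 = (1/2)(15.7143)(15.7143) = 123.4694.
New equilibrium: 128 - 2.5Q = 99 + Q gives Q_1 = 8.2857, P_1 = 107.2857; CS_1 = 85.8163, PS_1 = 34.3265.
Change in total surplus = (85.8163 + 34.3265) - (308.6735 + 123.4694) = -312.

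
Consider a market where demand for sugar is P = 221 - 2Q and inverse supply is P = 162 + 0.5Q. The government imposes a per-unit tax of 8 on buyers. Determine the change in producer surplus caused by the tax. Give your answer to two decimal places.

-35.20

Without the tax, 221 - 2Q = 162 + 0.5Q so Q* = 23.6 and P* = 173.8.
With the tax, buyers' net willingness to pay falls by 8: (221 - 8) - 2Q = 162 + 0.5Q, so Q_t = 20.4. Buyers pay P_b = 180.2; sellers receive P_s = P_b - 8 = 172.2.
Producers lose the trapezoid between P_s and P* out to Q_t plus the triangle from Q_t to Q*: change in PS = 104.04 - 139.24 = -35.2.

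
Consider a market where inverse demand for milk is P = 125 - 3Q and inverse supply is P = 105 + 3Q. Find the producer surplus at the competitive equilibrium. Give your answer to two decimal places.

Set 125 - 3Q = 105 + 3Q, which gives 20 = 6Q, so Q* = 3.3333 and P* = 125 - 3(3.3333) = 115.
The supply curve's price intercept is 105, so PS = (1/2)(Q*)(P* - 105) = (1/2)(3.3333)(10) = 16.6667.

16.67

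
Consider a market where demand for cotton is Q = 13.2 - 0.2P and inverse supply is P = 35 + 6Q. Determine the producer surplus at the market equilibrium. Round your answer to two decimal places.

23.83

Rewriting demand in inverse form: P = 66 - 5Q.
Equilibrium: 66 - 5Q = 35 + 6Q, so Q* = 2.8182 and P* = 51.9091.
The supply curve's price intercept is 35, so PS = (1/2)(Q*)(P* - 35) = (1/2)(2.8182)(16.9091) = 23.8264.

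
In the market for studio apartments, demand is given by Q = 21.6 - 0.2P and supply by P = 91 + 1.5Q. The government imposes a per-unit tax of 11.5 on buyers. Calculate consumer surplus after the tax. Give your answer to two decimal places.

1.79

Rewriting demand in inverse form: P = 108 - 5Q.
Without the tax, 108 - 5Q = 91 + 1.5Q so Q* = 2.6154 and P* = 94.9231.
With the tax, buyers' net willingness to pay falls by 11.5: (108 - 11.5) - 5Q = 91 + 1.5Q, so Q_t = 0.8462. Buyers pay P_b = 103.7692; sellers receive P_s = P_b - 11.5 = 92.2692.
Consumer surplus is the triangle under demand above P_b: (1/2)(0.8462)(108 - 103.7692) = 1.7899.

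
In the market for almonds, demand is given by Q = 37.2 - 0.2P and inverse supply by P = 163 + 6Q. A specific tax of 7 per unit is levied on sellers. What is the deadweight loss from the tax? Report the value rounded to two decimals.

2.23

Rewriting demand in inverse form: P = 186 - 5Q.
Pre-tax equilibrium: 186 - 5Q = 163 + 6Q gives Q* = 2.0909, P* = 175.5455.
A tax on sellers shifts supply up by 7: 186 - 5Q = 163 + 6Q + 7, so Q_t = 1.4545. Buyers pay P_b = 178.7273; sellers receive P_s = P_b - 7 = 171.7273.
Deadweight loss is the triangle between the curves from Q_t to Q*: (1/2)(2.0909 - 1.4545)(7) = 2.2273.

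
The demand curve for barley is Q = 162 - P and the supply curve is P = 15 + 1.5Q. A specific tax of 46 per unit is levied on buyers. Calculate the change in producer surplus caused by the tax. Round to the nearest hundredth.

-1368.96

Rewriting demand in inverse form: P = 162 - Q.
Without the tax, 162 - Q = 15 + 1.5Q so Q* = 58.8 and P* = 103.2.
A tax on buyers shifts demand down by 46: (162 - 46) - Q = 15 + 1.5Q, so Q_t = 40.4. Buyers pay P_b = 121.6; sellers receive P_s = P_b - 46 = 75.6.
Producers lose the trapezoid between P_s and P* out to Q_t plus the triangle from Q_t to Q*: change in PS = 1224.12 - 2593.08 = -1368.96.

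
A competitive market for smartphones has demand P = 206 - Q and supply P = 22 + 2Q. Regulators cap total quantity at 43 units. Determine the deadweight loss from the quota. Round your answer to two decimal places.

Without the quota, 206 - Q = 22 + 2Q gives Q* = 61.3333.
At Q = 43 the demand price is 206 - (43) = 163 and the supply price is 22 + 2(43) = 108.
DWL = (1/2)(gap between curves at 43) x (Q* - 43) = (1/2)(55)(18.3333) = 504.1667.

504.17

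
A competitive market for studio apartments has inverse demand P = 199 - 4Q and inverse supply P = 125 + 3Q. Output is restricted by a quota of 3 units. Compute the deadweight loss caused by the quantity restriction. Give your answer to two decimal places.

200.64

Without the quota, 199 - 4Q = 125 + 3Q gives Q* = 10.5714.
At Q = 3 the demand price is 199 - 4(3) = 187 and the supply price is 125 + 3(3) = 134.
Deadweight loss is the triangle between the curves from 3 to 10.5714: (1/2)(187 - 134)(10.5714 - 3) = 200.6429.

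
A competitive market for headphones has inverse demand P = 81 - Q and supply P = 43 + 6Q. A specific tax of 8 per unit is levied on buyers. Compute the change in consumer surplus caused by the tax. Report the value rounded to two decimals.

-5.55

Without the tax, 81 - Q = 43 + 6Q so Q* = 5.4286 and P* = 75.5714.
With the tax, buyers' net willingness to pay falls by 8: (81 - 8) - Q = 43 + 6Q, so Q_t = 4.2857. Buyers pay P_b = 76.7143; sellers receive P_s = P_b - 8 = 68.7143.
CS falls from (1/2)(5.4286)(5.4286) = 14.7347 to (1/2)(4.2857)(4.2857) = 9.1837, a change of -5.551.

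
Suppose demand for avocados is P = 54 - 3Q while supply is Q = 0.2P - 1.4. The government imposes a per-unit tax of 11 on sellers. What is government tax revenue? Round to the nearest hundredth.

49.50

Rewriting supply in inverse form: P = 7 + 5Q.
Pre-tax equilibrium: 54 - 3Q = 7 + 5Q gives Q* = 5.875, P* = 36.375.
With the tax, sellers need 11 more per unit: 54 - 3Q = 7 + 5Q + 11, so Q_t = 4.5. Buyers pay P_b = 40.5; sellers receive P_s = P_b - 11 = 29.5.
Tax revenue = t x Q_t = 11 x 4.5 = 49.5.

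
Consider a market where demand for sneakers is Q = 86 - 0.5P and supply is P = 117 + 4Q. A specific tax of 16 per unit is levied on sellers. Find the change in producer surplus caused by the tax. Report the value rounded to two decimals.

-83.56

Rewriting demand in inverse form: P = 172 - 2Q.
Pre-tax equilibrium: 172 - 2Q = 117 + 4Q gives Q* = 9.1667, P* = 153.6667.
A tax on sellers shifts supply up by 16: 172 - 2Q = 117 + 4Q + 16, so Q_t = 6.5. Buyers pay P_b = 159; sellers receive P_s = P_b - 16 = 143.
Producers lose the trapezoid between P_s and P* out to Q_t plus the triangle from Q_t to Q*: change in PS = 84.5 - 168.0556 = -83.5556.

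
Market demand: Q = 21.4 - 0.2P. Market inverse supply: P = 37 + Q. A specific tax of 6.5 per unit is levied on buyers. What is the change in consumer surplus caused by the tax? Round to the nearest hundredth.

-60.26

Rewriting demand in inverse form: P = 107 - 5Q.
Without the tax, 107 - 5Q = 37 + Q so Q* = 11.6667 and P* = 48.6667.
A tax on buyers shifts demand down by 6.5: (107 - 6.5) - 5Q = 37 + Q, so Q_t = 10.5833. Buyers pay P_b = 54.0833; sellers receive P_s = P_b - 6.5 = 47.5833.
Consumers lose the trapezoid between P* and P_b out to Q_t plus the triangle from Q_t to Q*: change in CS = 280.0174 - 340.2778 = -60.2604.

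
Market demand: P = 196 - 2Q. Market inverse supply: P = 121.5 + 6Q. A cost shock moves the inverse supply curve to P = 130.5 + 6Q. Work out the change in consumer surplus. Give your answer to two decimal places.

Initial equilibrium: Q_0 = 9.3125, P_0 = 177.375; CS_0 = (1/2)(9.3125)(18.625) = 86.7227, PS_0 = (1/2)(9.3125)(55.875) = 260.168.
New equilibrium: 196 - 2Q = 130.5 + 6Q gives Q_1 = 8.1875, P_1 = 179.625; CS_1 = 67.0352, PS_1 = 201.1055.
Change in consumer surplus = 67.0352 - 86.7227 = -19.6875.

-19.69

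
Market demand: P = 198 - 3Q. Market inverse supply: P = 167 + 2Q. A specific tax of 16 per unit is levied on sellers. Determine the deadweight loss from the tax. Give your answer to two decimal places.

25.60

Without the tax, 198 - 3Q = 167 + 2Q so Q* = 6.2 and P* = 179.4.
A tax on sellers shifts supply up by 16: 198 - 3Q = 167 + 2Q + 16, so Q_t = 3. Buyers pay P_b = 189; sellers receive P_s = P_b - 16 = 173.
The welfare triangle lost has base Q* - Q_t = 3.2 and height t = 16, so DWL = (1/2)(3.2)(16) = 25.6.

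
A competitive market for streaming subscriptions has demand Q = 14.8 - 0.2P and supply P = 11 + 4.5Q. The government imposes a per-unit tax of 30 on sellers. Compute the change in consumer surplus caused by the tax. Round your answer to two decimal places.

-79.78

Rewriting demand in inverse form: P = 74 - 5Q.
Pre-tax equilibrium: 74 - 5Q = 11 + 4.5Q gives Q* = 6.6316, P* = 40.8421.
A tax on sellers shifts supply up by 30: 74 - 5Q = 11 + 4.5Q + 30, so Q_t = 3.4737. Buyers pay P_b = 56.6316; sellers receive P_s = P_b - 30 = 26.6316.
Consumers lose the trapezoid between P* and P_b out to Q_t plus the triangle from Q_t to Q*: change in CS = 30.1662 - 109.9446 = -79.7784.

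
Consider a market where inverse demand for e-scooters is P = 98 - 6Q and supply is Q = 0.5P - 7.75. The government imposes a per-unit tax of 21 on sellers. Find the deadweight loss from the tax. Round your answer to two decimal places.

27.56

Rewriting supply in inverse form: P = 15.5 + 2Q.
Pre-tax equilibrium: 98 - 6Q = 15.5 + 2Q gives Q* = 10.3125, P* = 36.125.
A tax on sellers shifts supply up by 21: 98 - 6Q = 15.5 + 2Q + 21, so Q_t = 7.6875. Buyers pay P_b = 51.875; sellers receive P_s = P_b - 21 = 30.875.
The welfare triangle lost has base Q* - Q_t = 2.625 and height t = 21, so DWL = (1/2)(2.625)(21) = 27.5625.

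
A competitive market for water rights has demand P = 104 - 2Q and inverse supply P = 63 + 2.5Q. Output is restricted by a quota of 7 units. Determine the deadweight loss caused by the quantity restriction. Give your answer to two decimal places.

10.03

Unrestricted equilibrium: Q* = (104 - 63)/(2 + 2.5) = 9.1111.
At Q = 7 the demand price is 104 - 2(7) = 90 and the supply price is 63 + 2.5(7) = 80.5.
Deadweight loss is the triangle between the curves from 7 to 9.1111: (1/2)(90 - 80.5)(9.1111 - 7) = 10.0278.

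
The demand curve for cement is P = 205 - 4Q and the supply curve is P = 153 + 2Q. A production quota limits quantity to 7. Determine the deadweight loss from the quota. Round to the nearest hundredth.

Without the quota, 205 - 4Q = 153 + 2Q gives Q* = 8.6667.
At Q = 7 the demand price is 205 - 4(7) = 177 and the supply price is 153 + 2(7) = 167.
Deadweight loss is the triangle between the curves from 7 to 8.6667: (1/2)(177 - 167)(8.6667 - 7) = 8.3333.

8.33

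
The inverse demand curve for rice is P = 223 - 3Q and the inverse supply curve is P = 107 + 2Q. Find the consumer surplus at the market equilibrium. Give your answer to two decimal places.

Set 223 - 3Q = 107 + 2Q, which gives 116 = 5Q, so Q* = 23.2 and P* = 223 - 3(23.2) = 153.4.
CS is the area between the demand curve and P* from 0 to Q*: (1/2)(23.2)(69.6) = 807.36.

807.36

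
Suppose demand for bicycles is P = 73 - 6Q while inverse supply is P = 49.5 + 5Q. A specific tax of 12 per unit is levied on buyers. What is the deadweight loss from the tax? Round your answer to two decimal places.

6.55

Without the tax, 73 - 6Q = 49.5 + 5Q so Q* = 2.1364 and P* = 60.1818.
A tax on buyers shifts demand down by 12: (73 - 12) - 6Q = 49.5 + 5Q, so Q_t = 1.0455. Buyers pay P_b = 66.7273; sellers receive P_s = P_b - 12 = 54.7273.
Deadweight loss is the triangle between the curves from Q_t to Q*: (1/2)(2.1364 - 1.0455)(12) = 6.5455.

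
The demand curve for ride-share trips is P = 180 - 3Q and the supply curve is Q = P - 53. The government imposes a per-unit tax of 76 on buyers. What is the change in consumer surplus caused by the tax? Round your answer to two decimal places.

Rewriting supply in inverse form: P = 53 + Q.
Pre-tax equilibrium: 180 - 3Q = 53 + Q gives Q* = 31.75, P* = 84.75.
A tax on buyers shifts demand down by 76: (180 - 76) - 3Q = 53 + Q, so Q_t = 12.75. Buyers pay P_b = 141.75; sellers receive P_s = P_b - 76 = 65.75.
CS falls from (1/2)(31.75)(95.25) = 1512.0938 to (1/2)(12.75)(38.25) = 243.8438, a change of -1268.25.

-1268.25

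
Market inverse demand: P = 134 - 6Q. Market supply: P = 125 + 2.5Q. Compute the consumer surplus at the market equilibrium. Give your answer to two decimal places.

Equilibrium: 134 - 6Q = 125 + 2.5Q, so Q* = 1.0588 and P* = 127.6471.
The demand choke price is 134, so CS = (1/2)(Q*)(134 - P*) = (1/2)(1.0588)(6.3529) = 3.3633.

3.36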